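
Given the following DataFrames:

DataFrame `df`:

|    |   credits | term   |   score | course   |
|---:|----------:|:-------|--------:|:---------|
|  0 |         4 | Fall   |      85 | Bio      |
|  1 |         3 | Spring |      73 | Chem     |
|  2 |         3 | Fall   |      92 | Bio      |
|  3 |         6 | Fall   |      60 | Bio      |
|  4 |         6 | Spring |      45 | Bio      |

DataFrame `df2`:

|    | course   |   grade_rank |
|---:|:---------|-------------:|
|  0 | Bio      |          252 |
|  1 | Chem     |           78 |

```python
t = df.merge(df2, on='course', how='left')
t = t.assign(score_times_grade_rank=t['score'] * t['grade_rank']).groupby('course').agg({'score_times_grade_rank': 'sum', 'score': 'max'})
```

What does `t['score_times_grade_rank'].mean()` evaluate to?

38379.0

merge on 'course' (how='left') → 5 rows:
   credits    term  score course  grade_rank
0        4    Fall     85    Bio         252
1        3  Spring     73   Chem          78
2        3    Fall     92    Bio         252
3        6    Fall     60    Bio         252
4        6  Spring     45    Bio         252
add column score_times_grade_rank = t['score'] * t['grade_rank']:
   credits    term  score course  grade_rank  score_times_grade_rank
0        4    Fall     85    Bio         252                   21420
1        3  Spring     73   Chem          78                    5694
2        3    Fall     92    Bio         252                   23184
3        6    Fall     60    Bio         252                   15120
4        6  Spring     45    Bio         252                   11340
group by course: sum(score_times_grade_rank), max(score):
        score_times_grade_rank  score
course                               
Bio                      71064     92
Chem                      5694     73
Then the mean of column 'score_times_grade_rank': 38379.0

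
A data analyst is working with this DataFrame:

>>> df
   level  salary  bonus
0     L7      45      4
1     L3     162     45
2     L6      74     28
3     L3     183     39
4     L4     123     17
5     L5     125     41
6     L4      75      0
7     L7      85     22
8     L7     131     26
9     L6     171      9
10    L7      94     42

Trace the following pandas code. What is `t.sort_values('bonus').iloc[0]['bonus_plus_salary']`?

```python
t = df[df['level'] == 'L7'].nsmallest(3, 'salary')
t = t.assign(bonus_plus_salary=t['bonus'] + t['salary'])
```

49

filter rows where level == 'L7':
   level  salary  bonus
0     L7      45      4
7     L7      85     22
8     L7     131     26
10    L7      94     42
take 3 rows with smallest salary:
   level  salary  bonus
0     L7      45      4
7     L7      85     22
10    L7      94     42
add column bonus_plus_salary = t['bonus'] + t['salary']:
   level  salary  bonus  bonus_plus_salary
0     L7      45      4                 49
7     L7      85     22                107
10    L7      94     42                136
sort by bonus:
   level  salary  bonus  bonus_plus_salary
0     L7      45      4                 49
7     L7      85     22                107
10    L7      94     42                136
Reading off the value at position 0, column 'bonus_plus_salary', we get 49.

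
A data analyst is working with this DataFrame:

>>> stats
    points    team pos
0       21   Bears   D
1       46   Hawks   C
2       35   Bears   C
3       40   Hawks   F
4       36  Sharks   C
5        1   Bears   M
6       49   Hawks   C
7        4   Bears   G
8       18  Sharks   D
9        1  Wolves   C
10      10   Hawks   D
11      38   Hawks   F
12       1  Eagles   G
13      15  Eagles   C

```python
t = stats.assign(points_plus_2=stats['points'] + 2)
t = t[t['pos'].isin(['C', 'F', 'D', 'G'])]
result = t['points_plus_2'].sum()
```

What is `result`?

add column points_plus_2 = stats['points'] + 2:
    points    team pos  points_plus_2
0       21   Bears   D             23
1       46   Hawks   C             48
2       35   Bears   C             37
3       40   Hawks   F             42
4       36  Sharks   C             38
5        1   Bears   M              3
6       49   Hawks   C             51
7        4   Bears   G              6
8       18  Sharks   D             20
9        1  Wolves   C              3
10      10   Hawks   D             12
11      38   Hawks   F             40
12       1  Eagles   G              3
13      15  Eagles   C             17
filter rows where pos in ['C', 'F', 'D', 'G']:
    points    team pos  points_plus_2
0       21   Bears   D             23
1       46   Hawks   C             48
2       35   Bears   C             37
3       40   Hawks   F             42
4       36  Sharks   C             38
6       49   Hawks   C             51
7        4   Bears   G              6
8       18  Sharks   D             20
9        1  Wolves   C              3
10      10   Hawks   D             12
11      38   Hawks   F             40
12       1  Eagles   G              3
13      15  Eagles   C             17
sum of column 'points_plus_2' → 340

340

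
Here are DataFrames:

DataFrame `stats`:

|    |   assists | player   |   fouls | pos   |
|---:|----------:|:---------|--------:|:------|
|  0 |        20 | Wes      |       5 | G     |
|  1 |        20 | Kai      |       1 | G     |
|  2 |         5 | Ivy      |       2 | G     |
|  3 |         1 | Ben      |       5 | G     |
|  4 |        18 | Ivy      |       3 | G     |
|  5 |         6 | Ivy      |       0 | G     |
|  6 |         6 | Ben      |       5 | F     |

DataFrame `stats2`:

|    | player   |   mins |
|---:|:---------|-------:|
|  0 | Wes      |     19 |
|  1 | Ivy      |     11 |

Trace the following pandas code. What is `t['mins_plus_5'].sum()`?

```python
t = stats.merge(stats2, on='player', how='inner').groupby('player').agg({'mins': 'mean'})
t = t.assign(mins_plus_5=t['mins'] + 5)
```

merge on 'player' (how='inner') → 4 rows:
   assists player  fouls pos  mins
0       20    Wes      5   G    19
1        5    Ivy      2   G    11
2       18    Ivy      3   G    11
3        6    Ivy      0   G    11
group by player, mean of mins:
        mins
player      
Ivy     11.0
Wes     19.0
add column mins_plus_5 = t['mins'] + 5:
        mins  mins_plus_5
player                   
Ivy     11.0         16.0
Wes     19.0         24.0
Taking the sum of column 'mins_plus_5' gives 40.0.

40.0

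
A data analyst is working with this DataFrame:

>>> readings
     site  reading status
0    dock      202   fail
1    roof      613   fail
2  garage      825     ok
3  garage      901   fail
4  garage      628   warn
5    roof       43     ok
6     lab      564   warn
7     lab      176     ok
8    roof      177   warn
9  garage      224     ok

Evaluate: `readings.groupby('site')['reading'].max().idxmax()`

garage

group by site, max of reading:
site
dock      202
garage    901
lab       564
roof      613
Name: reading, dtype: int64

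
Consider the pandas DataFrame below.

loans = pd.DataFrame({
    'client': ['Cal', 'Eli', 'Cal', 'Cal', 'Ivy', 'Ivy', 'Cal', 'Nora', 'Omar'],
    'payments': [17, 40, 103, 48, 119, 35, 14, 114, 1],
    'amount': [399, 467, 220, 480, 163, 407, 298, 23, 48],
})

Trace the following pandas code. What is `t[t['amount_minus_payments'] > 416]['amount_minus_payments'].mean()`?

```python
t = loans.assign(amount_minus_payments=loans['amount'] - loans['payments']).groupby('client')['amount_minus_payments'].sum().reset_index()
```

821.0

add column amount_minus_payments = loans['amount'] - loans['payments']:
  client  payments  amount  amount_minus_payments
0    Cal        17     399                    382
1    Eli        40     467                    427
2    Cal       103     220                    117
3    Cal        48     480                    432
4    Ivy       119     163                     44
5    Ivy        35     407                    372
6    Cal        14     298                    284
7   Nora       114      23                    -91
8   Omar         1      48                     47
group by client, sum of amount_minus_payments:
client
Cal     1215
Eli      427
Ivy      416
Nora     -91
Omar      47
Name: amount_minus_payments, dtype: int64
reset_index():
  client  amount_minus_payments
0    Cal                   1215
1    Eli                    427
2    Ivy                    416
3   Nora                    -91
4   Omar                     47
filter rows where amount_minus_payments > 416:
  client  amount_minus_payments
0    Cal                   1215
1    Eli                    427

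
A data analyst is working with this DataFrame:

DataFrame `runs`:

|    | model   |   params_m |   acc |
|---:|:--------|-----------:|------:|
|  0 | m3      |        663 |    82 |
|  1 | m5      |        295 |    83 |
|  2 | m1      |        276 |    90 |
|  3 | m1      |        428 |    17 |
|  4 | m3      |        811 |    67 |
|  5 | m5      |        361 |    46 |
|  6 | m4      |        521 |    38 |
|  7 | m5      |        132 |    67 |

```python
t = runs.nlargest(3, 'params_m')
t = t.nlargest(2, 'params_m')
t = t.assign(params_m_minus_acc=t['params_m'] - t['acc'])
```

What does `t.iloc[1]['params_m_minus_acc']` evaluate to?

take 3 rows with largest params_m:
  model  params_m  acc
4    m3       811   67
0    m3       663   82
6    m4       521   38
take 2 rows with largest params_m:
  model  params_m  acc
4    m3       811   67
0    m3       663   82
add column params_m_minus_acc = t['params_m'] - t['acc']:
  model  params_m  acc  params_m_minus_acc
4    m3       811   67                 744
0    m3       663   82                 581
So iloc[1]['params_m_minus_acc'] = 581.

581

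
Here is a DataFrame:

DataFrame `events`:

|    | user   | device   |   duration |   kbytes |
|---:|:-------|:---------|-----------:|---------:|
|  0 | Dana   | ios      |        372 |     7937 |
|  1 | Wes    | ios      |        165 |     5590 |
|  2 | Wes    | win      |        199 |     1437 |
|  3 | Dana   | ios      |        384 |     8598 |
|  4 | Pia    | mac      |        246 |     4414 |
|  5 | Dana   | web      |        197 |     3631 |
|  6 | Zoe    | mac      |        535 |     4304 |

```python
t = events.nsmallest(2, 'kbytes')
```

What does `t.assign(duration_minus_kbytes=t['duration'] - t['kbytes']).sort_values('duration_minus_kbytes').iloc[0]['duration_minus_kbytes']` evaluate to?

-3434

take 2 rows with smallest kbytes:
   user device  duration  kbytes
2   Wes    win       199    1437
5  Dana    web       197    3631
add column duration_minus_kbytes = t['duration'] - t['kbytes']:
   user device  duration  kbytes  duration_minus_kbytes
2   Wes    win       199    1437                  -1238
5  Dana    web       197    3631                  -3434
sort by duration_minus_kbytes:
   user device  duration  kbytes  duration_minus_kbytes
5  Dana    web       197    3631                  -3434
2   Wes    win       199    1437                  -1238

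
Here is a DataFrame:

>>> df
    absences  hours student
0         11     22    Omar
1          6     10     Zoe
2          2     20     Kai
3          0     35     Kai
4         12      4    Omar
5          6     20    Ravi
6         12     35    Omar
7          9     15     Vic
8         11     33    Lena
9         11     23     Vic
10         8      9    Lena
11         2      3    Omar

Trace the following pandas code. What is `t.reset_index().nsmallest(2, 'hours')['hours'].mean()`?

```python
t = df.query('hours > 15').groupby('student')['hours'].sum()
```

filter rows where hours > 15:
   absences  hours student
0        11     22    Omar
2         2     20     Kai
3         0     35     Kai
5         6     20    Ravi
6        12     35    Omar
8        11     33    Lena
9        11     23     Vic
group by student, sum of hours:
student
Kai     55
Lena    33
Omar    57
Ravi    20
Vic     23
Name: hours, dtype: int64
reset_index():
  student  hours
0     Kai     55
1    Lena     33
2    Omar     57
3    Ravi     20
4     Vic     23
take 2 rows with smallest hours:
  student  hours
3    Ravi     20
4     Vic     23

21.5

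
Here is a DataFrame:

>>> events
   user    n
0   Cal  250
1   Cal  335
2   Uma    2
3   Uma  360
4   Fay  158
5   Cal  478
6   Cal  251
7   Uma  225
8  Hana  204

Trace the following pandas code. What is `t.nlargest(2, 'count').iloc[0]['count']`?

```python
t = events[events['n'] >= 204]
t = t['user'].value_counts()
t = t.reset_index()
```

filter rows where n >= 204:
   user    n
0   Cal  250
1   Cal  335
3   Uma  360
5   Cal  478
6   Cal  251
7   Uma  225
8  Hana  204
value_counts of user:
user
Cal     4
Uma     2
Hana    1
Name: count, dtype: int64
reset_index():
   user  count
0   Cal      4
1   Uma      2
2  Hana      1
take 2 rows with largest count:
  user  count
0  Cal      4
1  Uma      2
value at position 0, column 'count' → 4

4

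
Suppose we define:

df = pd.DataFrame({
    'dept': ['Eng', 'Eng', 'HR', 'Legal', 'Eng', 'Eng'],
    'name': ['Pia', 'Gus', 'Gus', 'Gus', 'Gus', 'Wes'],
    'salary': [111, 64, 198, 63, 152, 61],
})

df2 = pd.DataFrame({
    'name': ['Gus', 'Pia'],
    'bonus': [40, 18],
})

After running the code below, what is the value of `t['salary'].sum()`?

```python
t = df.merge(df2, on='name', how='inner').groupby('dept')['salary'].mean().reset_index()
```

370.0

merge on 'name' (how='inner') → 5 rows:
    dept name  salary  bonus
0    Eng  Pia     111     18
1    Eng  Gus      64     40
2     HR  Gus     198     40
3  Legal  Gus      63     40
4    Eng  Gus     152     40
group by dept, mean of salary:
dept
Eng      109.0
HR       198.0
Legal     63.0
Name: salary, dtype: float64
reset_index():
    dept  salary
0    Eng   109.0
1     HR   198.0
2  Legal    63.0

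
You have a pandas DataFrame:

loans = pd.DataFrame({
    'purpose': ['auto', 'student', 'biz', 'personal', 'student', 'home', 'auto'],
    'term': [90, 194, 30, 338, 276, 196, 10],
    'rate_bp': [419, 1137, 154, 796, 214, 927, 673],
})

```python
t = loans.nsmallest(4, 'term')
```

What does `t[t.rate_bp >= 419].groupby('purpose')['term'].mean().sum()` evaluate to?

take 4 rows with smallest term:
   purpose  term  rate_bp
6     auto    10      673
2      biz    30      154
0     auto    90      419
1  student   194     1137
filter rows where rate_bp >= 419:
   purpose  term  rate_bp
6     auto    10      673
0     auto    90      419
1  student   194     1137
group by purpose, mean of term:
purpose
auto        50.0
student    194.0
Name: term, dtype: float64
Taking the sum of the resulting series gives 244.0.

244.0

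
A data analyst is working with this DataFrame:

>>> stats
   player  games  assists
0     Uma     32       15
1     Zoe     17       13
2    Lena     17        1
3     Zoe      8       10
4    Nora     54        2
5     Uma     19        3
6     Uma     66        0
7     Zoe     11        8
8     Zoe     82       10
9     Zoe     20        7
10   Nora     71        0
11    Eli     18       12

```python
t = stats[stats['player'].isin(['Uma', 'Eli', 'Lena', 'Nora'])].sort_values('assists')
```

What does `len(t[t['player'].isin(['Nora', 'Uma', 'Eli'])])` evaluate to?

filter rows where player in ['Uma', 'Eli', 'Lena', 'Nora']:
   player  games  assists
0     Uma     32       15
2    Lena     17        1
4    Nora     54        2
5     Uma     19        3
6     Uma     66        0
10   Nora     71        0
11    Eli     18       12
sort by assists:
   player  games  assists
6     Uma     66        0
10   Nora     71        0
2    Lena     17        1
4    Nora     54        2
5     Uma     19        3
11    Eli     18       12
0     Uma     32       15
filter rows where player in ['Nora', 'Uma', 'Eli']:
   player  games  assists
6     Uma     66        0
10   Nora     71        0
4    Nora     54        2
5     Uma     19        3
11    Eli     18       12
0     Uma     32       15
number of rows → 6

6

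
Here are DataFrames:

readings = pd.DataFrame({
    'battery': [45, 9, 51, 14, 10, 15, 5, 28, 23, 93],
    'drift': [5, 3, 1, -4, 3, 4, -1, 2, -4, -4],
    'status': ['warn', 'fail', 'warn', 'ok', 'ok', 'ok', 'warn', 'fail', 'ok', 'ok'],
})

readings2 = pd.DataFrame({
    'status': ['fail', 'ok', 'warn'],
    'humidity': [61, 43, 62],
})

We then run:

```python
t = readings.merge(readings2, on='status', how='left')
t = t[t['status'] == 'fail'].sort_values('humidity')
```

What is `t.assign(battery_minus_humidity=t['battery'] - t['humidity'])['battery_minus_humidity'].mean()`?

merge on 'status' (how='left') → 10 rows:
   battery  drift status  humidity
0       45      5   warn        62
1        9      3   fail        61
2       51      1   warn        62
3       14     -4     ok        43
4       10      3     ok        43
5       15      4     ok        43
6        5     -1   warn        62
7       28      2   fail        61
8       23     -4     ok        43
9       93     -4     ok        43
filter rows where status == 'fail':
   battery  drift status  humidity
1        9      3   fail        61
7       28      2   fail        61
sort by humidity:
   battery  drift status  humidity
1        9      3   fail        61
7       28      2   fail        61
add column battery_minus_humidity = t['battery'] - t['humidity']:
   battery  drift status  humidity  battery_minus_humidity
1        9      3   fail        61                     -52
7       28      2   fail        61                     -33

-42.5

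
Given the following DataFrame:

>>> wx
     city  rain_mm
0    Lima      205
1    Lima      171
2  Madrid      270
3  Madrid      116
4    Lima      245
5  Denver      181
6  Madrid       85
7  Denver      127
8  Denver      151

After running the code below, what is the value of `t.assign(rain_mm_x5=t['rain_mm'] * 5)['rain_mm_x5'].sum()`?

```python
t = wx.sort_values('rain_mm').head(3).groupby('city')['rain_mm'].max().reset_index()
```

1215

sort by rain_mm:
     city  rain_mm
6  Madrid       85
3  Madrid      116
7  Denver      127
8  Denver      151
1    Lima      171
5  Denver      181
0    Lima      205
4    Lima      245
2  Madrid      270
take first 3 rows:
     city  rain_mm
6  Madrid       85
3  Madrid      116
7  Denver      127
group by city, max of rain_mm:
city
Denver    127
Madrid    116
Name: rain_mm, dtype: int64
reset_index():
     city  rain_mm
0  Denver      127
1  Madrid      116
add column rain_mm_x5 = t['rain_mm'] * 5:
     city  rain_mm  rain_mm_x5
0  Denver      127         635
1  Madrid      116         580
Then the sum of column 'rain_mm_x5': 1215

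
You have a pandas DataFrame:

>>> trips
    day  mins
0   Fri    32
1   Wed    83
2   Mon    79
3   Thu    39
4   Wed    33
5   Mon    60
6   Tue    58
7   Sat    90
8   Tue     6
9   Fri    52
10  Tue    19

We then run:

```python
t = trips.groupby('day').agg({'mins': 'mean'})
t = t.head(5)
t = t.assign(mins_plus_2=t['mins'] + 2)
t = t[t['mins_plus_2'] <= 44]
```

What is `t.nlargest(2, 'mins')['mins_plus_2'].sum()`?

85.0

group by day, mean of mins:
          mins
day           
Fri  42.000000
Mon  69.500000
Sat  90.000000
Thu  39.000000
Tue  27.666667
Wed  58.000000
take first 5 rows:
          mins
day           
Fri  42.000000
Mon  69.500000
Sat  90.000000
Thu  39.000000
Tue  27.666667
add column mins_plus_2 = t['mins'] + 2:
          mins  mins_plus_2
day                        
Fri  42.000000    44.000000
Mon  69.500000    71.500000
Sat  90.000000    92.000000
Thu  39.000000    41.000000
Tue  27.666667    29.666667
filter rows where mins_plus_2 <= 44:
          mins  mins_plus_2
day                        
Fri  42.000000    44.000000
Thu  39.000000    41.000000
Tue  27.666667    29.666667
take 2 rows with largest mins:
     mins  mins_plus_2
day                   
Fri  42.0         44.0
Thu  39.0         41.0
Finally, sum of column 'mins_plus_2' = 85.0.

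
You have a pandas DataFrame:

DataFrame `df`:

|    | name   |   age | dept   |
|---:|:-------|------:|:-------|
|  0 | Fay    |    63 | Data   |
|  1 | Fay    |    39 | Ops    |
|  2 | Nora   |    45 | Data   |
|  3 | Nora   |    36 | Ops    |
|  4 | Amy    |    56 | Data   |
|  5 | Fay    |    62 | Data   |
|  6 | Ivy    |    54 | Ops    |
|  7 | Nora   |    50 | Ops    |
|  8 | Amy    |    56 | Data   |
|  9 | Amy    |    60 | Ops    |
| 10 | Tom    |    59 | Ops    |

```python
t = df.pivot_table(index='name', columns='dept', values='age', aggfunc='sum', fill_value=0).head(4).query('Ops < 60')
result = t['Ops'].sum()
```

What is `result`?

93

pivot: rows=name, cols=dept, sum(age):
dept  Data  Ops
name           
Amy    112   60
Fay    125   39
Ivy      0   54
Nora    45   86
Tom      0   59
take first 4 rows:
dept  Data  Ops
name           
Amy    112   60
Fay    125   39
Ivy      0   54
Nora    45   86
filter rows where Ops < 60:
dept  Data  Ops
name           
Fay    125   39
Ivy      0   54
So sum() = 93.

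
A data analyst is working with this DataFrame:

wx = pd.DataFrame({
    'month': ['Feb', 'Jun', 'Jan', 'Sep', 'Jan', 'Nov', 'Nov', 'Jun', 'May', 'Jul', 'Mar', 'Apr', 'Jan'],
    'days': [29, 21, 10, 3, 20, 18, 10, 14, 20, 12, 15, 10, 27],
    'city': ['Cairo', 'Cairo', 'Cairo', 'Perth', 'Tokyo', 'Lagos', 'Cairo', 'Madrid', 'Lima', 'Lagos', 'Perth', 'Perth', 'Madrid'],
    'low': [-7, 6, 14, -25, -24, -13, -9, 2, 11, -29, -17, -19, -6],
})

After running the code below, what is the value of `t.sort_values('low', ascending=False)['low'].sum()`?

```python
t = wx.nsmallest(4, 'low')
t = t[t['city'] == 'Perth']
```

-44

take 4 rows with smallest low:
   month  days   city  low
9    Jul    12  Lagos  -29
3    Sep     3  Perth  -25
4    Jan    20  Tokyo  -24
11   Apr    10  Perth  -19
filter rows where city == 'Perth':
   month  days   city  low
3    Sep     3  Perth  -25
11   Apr    10  Perth  -19
sort by low descending:
   month  days   city  low
11   Apr    10  Perth  -19
3    Sep     3  Perth  -25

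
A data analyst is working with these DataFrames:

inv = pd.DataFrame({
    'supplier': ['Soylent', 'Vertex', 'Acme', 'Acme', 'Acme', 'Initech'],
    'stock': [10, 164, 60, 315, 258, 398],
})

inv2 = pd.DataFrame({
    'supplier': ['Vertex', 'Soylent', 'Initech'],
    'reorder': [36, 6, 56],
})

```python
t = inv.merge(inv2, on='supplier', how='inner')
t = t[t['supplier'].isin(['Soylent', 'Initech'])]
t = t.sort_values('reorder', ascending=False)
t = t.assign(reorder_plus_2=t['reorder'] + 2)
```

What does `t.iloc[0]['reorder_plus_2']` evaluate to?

merge on 'supplier' (how='inner') → 3 rows:
  supplier  stock  reorder
0  Soylent     10        6
1   Vertex    164       36
2  Initech    398       56
filter rows where supplier in ['Soylent', 'Initech']:
  supplier  stock  reorder
0  Soylent     10        6
2  Initech    398       56
sort by reorder descending:
  supplier  stock  reorder
2  Initech    398       56
0  Soylent     10        6
add column reorder_plus_2 = t['reorder'] + 2:
  supplier  stock  reorder  reorder_plus_2
2  Initech    398       56              58
0  Soylent     10        6               8
Hence 58.

58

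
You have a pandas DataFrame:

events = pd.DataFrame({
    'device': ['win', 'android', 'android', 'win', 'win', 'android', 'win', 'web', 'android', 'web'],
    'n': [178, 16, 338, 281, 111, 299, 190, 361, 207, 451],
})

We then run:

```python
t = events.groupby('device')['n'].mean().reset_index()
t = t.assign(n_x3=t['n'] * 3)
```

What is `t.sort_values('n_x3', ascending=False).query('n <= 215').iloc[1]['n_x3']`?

570.0

group by device, mean of n:
device
android    215.0
web        406.0
win        190.0
Name: n, dtype: float64
reset_index():
    device      n
0  android  215.0
1      web  406.0
2      win  190.0
add column n_x3 = t['n'] * 3:
    device      n    n_x3
0  android  215.0   645.0
1      web  406.0  1218.0
2      win  190.0   570.0
sort by n_x3 descending:
    device      n    n_x3
1      web  406.0  1218.0
0  android  215.0   645.0
2      win  190.0   570.0
filter rows where n <= 215:
    device      n   n_x3
0  android  215.0  645.0
2      win  190.0  570.0
Reading off the value at position 1, column 'n_x3', we get 570.0.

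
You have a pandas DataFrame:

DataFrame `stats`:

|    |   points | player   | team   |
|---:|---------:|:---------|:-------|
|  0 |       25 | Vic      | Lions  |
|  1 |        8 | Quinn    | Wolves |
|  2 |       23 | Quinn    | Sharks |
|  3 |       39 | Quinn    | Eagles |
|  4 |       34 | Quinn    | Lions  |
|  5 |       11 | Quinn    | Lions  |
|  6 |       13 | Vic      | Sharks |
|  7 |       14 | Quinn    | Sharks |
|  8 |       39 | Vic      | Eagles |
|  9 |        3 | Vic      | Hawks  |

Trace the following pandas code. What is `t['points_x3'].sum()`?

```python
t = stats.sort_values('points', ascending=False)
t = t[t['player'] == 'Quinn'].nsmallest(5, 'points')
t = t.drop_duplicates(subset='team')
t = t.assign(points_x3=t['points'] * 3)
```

sort by points descending:
   points player    team
3      39  Quinn  Eagles
8      39    Vic  Eagles
4      34  Quinn   Lions
0      25    Vic   Lions
2      23  Quinn  Sharks
7      14  Quinn  Sharks
6      13    Vic  Sharks
5      11  Quinn   Lions
1       8  Quinn  Wolves
9       3    Vic   Hawks
filter rows where player == 'Quinn':
   points player    team
3      39  Quinn  Eagles
4      34  Quinn   Lions
2      23  Quinn  Sharks
7      14  Quinn  Sharks
5      11  Quinn   Lions
1       8  Quinn  Wolves
take 5 rows with smallest points:
   points player    team
1       8  Quinn  Wolves
5      11  Quinn   Lions
7      14  Quinn  Sharks
2      23  Quinn  Sharks
4      34  Quinn   Lions
drop duplicate team (keep=first):
   points player    team
1       8  Quinn  Wolves
5      11  Quinn   Lions
7      14  Quinn  Sharks
add column points_x3 = t['points'] * 3:
   points player    team  points_x3
1       8  Quinn  Wolves         24
5      11  Quinn   Lions         33
7      14  Quinn  Sharks         42
Hence 99.

99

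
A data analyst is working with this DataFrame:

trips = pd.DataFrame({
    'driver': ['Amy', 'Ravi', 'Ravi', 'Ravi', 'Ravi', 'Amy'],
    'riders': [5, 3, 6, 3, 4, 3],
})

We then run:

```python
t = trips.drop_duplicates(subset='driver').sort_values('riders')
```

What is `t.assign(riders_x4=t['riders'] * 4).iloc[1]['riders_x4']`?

20

drop duplicate driver (keep=first):
  driver  riders
0    Amy       5
1   Ravi       3
sort by riders:
  driver  riders
1   Ravi       3
0    Amy       5
add column riders_x4 = t['riders'] * 4:
  driver  riders  riders_x4
1   Ravi       3         12
0    Amy       5         20
Reading off the value at position 1, column 'riders_x4', we get 20.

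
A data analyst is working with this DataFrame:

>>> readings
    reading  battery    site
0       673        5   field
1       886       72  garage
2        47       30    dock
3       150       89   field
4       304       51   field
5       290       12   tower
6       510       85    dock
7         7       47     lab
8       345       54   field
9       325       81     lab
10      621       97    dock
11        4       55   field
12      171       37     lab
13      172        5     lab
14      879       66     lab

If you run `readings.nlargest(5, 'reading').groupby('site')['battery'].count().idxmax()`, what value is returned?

dock

take 5 rows with largest reading:
    reading  battery    site
1       886       72  garage
14      879       66     lab
0       673        5   field
10      621       97    dock
6       510       85    dock
group by site, count of battery:
site
dock      2
field     1
garage    1
lab       1
Name: battery, dtype: int64
Taking the label with the largest value gives dock.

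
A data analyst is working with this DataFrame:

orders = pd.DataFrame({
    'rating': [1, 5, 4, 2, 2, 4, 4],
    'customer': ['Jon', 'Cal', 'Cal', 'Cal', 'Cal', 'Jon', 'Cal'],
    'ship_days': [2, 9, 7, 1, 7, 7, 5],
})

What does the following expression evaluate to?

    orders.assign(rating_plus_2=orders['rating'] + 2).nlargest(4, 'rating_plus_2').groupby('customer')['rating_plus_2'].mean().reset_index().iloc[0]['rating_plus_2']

6.33333333333

add column rating_plus_2 = orders['rating'] + 2:
   rating customer  ship_days  rating_plus_2
0       1      Jon          2              3
1       5      Cal          9              7
2       4      Cal          7              6
3       2      Cal          1              4
4       2      Cal          7              4
5       4      Jon          7              6
6       4      Cal          5              6
take 4 rows with largest rating_plus_2:
   rating customer  ship_days  rating_plus_2
1       5      Cal          9              7
2       4      Cal          7              6
5       4      Jon          7              6
6       4      Cal          5              6
group by customer, mean of rating_plus_2:
customer
Cal    6.333333
Jon    6.000000
Name: rating_plus_2, dtype: float64
reset_index():
  customer  rating_plus_2
0      Cal       6.333333
1      Jon       6.000000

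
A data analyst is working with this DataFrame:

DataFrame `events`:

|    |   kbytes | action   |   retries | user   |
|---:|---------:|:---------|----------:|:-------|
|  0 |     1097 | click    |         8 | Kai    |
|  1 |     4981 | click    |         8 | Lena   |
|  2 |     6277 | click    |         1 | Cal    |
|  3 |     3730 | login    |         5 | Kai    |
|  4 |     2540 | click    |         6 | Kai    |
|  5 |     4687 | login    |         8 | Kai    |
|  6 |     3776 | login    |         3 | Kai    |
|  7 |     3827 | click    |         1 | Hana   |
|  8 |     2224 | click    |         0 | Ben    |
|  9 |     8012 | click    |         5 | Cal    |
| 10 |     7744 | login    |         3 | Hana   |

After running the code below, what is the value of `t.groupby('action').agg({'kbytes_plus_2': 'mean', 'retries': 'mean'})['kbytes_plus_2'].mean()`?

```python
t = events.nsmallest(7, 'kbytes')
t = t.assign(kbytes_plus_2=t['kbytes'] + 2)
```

take 7 rows with smallest kbytes:
   kbytes action  retries  user
0    1097  click        8   Kai
8    2224  click        0   Ben
4    2540  click        6   Kai
3    3730  login        5   Kai
6    3776  login        3   Kai
7    3827  click        1  Hana
5    4687  login        8   Kai
add column kbytes_plus_2 = t['kbytes'] + 2:
   kbytes action  retries  user  kbytes_plus_2
0    1097  click        8   Kai           1099
8    2224  click        0   Ben           2226
4    2540  click        6   Kai           2542
3    3730  login        5   Kai           3732
6    3776  login        3   Kai           3778
7    3827  click        1  Hana           3829
5    4687  login        8   Kai           4689
group by action: mean(kbytes_plus_2), mean(retries):
        kbytes_plus_2   retries
action                         
click     2424.000000  3.750000
login     4066.333333  5.333333

3245.16666667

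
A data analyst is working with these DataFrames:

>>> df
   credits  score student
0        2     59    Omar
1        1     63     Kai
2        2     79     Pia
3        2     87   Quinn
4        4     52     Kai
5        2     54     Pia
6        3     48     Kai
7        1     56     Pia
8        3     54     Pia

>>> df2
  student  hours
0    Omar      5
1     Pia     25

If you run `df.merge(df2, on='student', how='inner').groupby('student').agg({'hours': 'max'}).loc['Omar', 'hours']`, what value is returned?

merge on 'student' (how='inner') → 5 rows:
   credits  score student  hours
0        2     59    Omar      5
1        2     79     Pia     25
2        2     54     Pia     25
3        1     56     Pia     25
4        3     54     Pia     25
group by student, max of hours:
         hours
student       
Omar         5
Pia         25
Finally, value at row 'Omar', column 'hours' = 5.

5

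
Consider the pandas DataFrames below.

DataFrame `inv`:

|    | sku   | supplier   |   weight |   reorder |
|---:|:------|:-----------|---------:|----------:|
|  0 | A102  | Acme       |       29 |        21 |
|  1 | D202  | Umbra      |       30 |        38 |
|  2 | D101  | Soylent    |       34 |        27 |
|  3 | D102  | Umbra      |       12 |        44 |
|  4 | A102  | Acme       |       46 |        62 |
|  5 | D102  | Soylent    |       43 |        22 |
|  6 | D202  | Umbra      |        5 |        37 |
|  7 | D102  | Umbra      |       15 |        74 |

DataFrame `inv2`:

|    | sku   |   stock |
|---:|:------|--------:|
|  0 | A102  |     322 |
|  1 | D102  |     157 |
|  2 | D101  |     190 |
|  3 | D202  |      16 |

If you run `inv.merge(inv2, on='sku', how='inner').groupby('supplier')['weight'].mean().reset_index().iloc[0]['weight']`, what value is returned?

37.5

merge on 'sku' (how='inner') → 8 rows:
    sku supplier  weight  reorder  stock
0  A102     Acme      29       21    322
1  D202    Umbra      30       38     16
2  D101  Soylent      34       27    190
3  D102    Umbra      12       44    157
4  A102     Acme      46       62    322
5  D102  Soylent      43       22    157
6  D202    Umbra       5       37     16
7  D102    Umbra      15       74    157
group by supplier, mean of weight:
supplier
Acme       37.5
Soylent    38.5
Umbra      15.5
Name: weight, dtype: float64
reset_index():
  supplier  weight
0     Acme    37.5
1  Soylent    38.5
2    Umbra    15.5
So iloc[0]['weight'] = 37.5.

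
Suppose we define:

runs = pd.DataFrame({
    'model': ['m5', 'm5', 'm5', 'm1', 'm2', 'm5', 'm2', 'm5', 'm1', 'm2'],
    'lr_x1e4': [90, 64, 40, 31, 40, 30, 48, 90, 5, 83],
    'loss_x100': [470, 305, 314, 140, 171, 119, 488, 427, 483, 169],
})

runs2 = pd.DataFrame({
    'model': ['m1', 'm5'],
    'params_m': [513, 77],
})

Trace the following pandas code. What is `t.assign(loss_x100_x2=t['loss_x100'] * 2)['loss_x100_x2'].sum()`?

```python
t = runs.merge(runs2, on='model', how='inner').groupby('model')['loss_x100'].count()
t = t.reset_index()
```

merge on 'model' (how='inner') → 7 rows:
  model  lr_x1e4  loss_x100  params_m
0    m5       90        470        77
1    m5       64        305        77
2    m5       40        314        77
3    m1       31        140       513
4    m5       30        119        77
5    m5       90        427        77
6    m1        5        483       513
group by model, count of loss_x100:
model
m1    2
m5    5
Name: loss_x100, dtype: int64
reset_index():
  model  loss_x100
0    m1          2
1    m5          5
add column loss_x100_x2 = t['loss_x100'] * 2:
  model  loss_x100  loss_x100_x2
0    m1          2             4
1    m5          5            10
sum of column 'loss_x100_x2' → 14

14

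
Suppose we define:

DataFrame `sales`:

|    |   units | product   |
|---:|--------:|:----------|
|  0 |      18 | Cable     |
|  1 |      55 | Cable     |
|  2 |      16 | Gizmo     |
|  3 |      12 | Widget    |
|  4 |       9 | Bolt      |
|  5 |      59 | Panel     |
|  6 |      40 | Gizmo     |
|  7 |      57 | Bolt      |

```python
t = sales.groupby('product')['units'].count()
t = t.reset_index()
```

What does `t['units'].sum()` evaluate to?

group by product, count of units:
product
Bolt      2
Cable     2
Gizmo     2
Panel     1
Widget    1
Name: units, dtype: int64
reset_index():
  product  units
0    Bolt      2
1   Cable      2
2   Gizmo      2
3   Panel      1
4  Widget      1
Hence 8.

8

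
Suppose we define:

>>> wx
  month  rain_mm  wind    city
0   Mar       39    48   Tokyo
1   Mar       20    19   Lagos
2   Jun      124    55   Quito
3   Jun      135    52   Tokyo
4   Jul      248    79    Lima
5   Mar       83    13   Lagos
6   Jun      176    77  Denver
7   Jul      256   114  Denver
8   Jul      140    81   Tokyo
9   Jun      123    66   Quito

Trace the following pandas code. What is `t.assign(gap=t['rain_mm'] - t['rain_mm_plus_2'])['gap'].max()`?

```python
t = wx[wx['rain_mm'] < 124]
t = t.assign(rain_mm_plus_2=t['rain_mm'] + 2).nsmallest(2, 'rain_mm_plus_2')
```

filter rows where rain_mm < 124:
  month  rain_mm  wind   city
0   Mar       39    48  Tokyo
1   Mar       20    19  Lagos
5   Mar       83    13  Lagos
9   Jun      123    66  Quito
add column rain_mm_plus_2 = t['rain_mm'] + 2:
  month  rain_mm  wind   city  rain_mm_plus_2
0   Mar       39    48  Tokyo              41
1   Mar       20    19  Lagos              22
5   Mar       83    13  Lagos              85
9   Jun      123    66  Quito             125
take 2 rows with smallest rain_mm_plus_2:
  month  rain_mm  wind   city  rain_mm_plus_2
1   Mar       20    19  Lagos              22
0   Mar       39    48  Tokyo              41
add column gap = t['rain_mm'] - t['rain_mm_plus_2']:
  month  rain_mm  wind   city  rain_mm_plus_2  gap
1   Mar       20    19  Lagos              22   -2
0   Mar       39    48  Tokyo              41   -2
So max() = -2.

-2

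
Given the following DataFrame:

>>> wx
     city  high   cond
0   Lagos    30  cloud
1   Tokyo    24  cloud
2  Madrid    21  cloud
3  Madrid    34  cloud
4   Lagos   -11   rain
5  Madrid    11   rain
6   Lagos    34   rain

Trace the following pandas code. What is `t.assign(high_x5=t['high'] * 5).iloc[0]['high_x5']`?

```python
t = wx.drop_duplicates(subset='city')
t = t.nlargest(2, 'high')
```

150

drop duplicate city (keep=first):
     city  high   cond
0   Lagos    30  cloud
1   Tokyo    24  cloud
2  Madrid    21  cloud
take 2 rows with largest high:
    city  high   cond
0  Lagos    30  cloud
1  Tokyo    24  cloud
add column high_x5 = t['high'] * 5:
    city  high   cond  high_x5
0  Lagos    30  cloud      150
1  Tokyo    24  cloud      120
The value at position 0, column 'high_x5' is 150.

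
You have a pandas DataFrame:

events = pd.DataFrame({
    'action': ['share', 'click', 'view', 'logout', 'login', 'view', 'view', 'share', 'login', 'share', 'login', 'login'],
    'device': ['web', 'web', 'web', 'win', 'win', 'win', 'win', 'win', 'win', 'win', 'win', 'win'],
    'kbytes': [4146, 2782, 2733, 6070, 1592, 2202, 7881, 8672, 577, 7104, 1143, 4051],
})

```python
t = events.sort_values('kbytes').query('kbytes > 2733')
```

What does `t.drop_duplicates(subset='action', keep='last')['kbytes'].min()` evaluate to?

sort by kbytes:
    action device  kbytes
8    login    win     577
10   login    win    1143
4    login    win    1592
5     view    win    2202
2     view    web    2733
1    click    web    2782
11   login    win    4051
0    share    web    4146
3   logout    win    6070
9    share    win    7104
6     view    win    7881
7    share    win    8672
filter rows where kbytes > 2733:
    action device  kbytes
1    click    web    2782
11   login    win    4051
0    share    web    4146
3   logout    win    6070
9    share    win    7104
6     view    win    7881
7    share    win    8672
drop duplicate action (keep=last):
    action device  kbytes
1    click    web    2782
11   login    win    4051
3   logout    win    6070
6     view    win    7881
7    share    win    8672
Finally, min of column 'kbytes' = 2782.

2782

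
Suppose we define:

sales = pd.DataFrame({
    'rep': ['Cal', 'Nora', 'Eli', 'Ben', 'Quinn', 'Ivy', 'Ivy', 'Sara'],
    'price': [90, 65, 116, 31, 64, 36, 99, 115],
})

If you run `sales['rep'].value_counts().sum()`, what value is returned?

value_counts of rep:
rep
Ivy      2
Cal      1
Nora     1
Eli      1
Ben      1
Quinn    1
Sara     1
Name: count, dtype: int64

8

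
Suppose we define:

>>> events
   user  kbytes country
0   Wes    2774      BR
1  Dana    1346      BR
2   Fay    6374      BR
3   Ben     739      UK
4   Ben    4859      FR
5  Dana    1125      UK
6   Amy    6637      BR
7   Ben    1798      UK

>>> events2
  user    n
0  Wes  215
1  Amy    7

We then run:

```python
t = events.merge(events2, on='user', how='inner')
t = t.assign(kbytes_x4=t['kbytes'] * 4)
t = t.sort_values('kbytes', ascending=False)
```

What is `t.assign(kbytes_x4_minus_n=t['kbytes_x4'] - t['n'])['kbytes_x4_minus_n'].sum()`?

merge on 'user' (how='inner') → 2 rows:
  user  kbytes country    n
0  Wes    2774      BR  215
1  Amy    6637      BR    7
add column kbytes_x4 = t['kbytes'] * 4:
  user  kbytes country    n  kbytes_x4
0  Wes    2774      BR  215      11096
1  Amy    6637      BR    7      26548
sort by kbytes descending:
  user  kbytes country    n  kbytes_x4
1  Amy    6637      BR    7      26548
0  Wes    2774      BR  215      11096
add column kbytes_x4_minus_n = t['kbytes_x4'] - t['n']:
  user  kbytes country    n  kbytes_x4  kbytes_x4_minus_n
1  Amy    6637      BR    7      26548              26541
0  Wes    2774      BR  215      11096              10881
Reading off the sum of column 'kbytes_x4_minus_n', we get 37422.

37422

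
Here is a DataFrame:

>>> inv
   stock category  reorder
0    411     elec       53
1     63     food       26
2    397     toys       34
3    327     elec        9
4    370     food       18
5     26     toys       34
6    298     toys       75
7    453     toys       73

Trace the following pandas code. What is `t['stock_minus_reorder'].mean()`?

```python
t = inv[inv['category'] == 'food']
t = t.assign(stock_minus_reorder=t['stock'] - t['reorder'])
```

filter rows where category == 'food':
   stock category  reorder
1     63     food       26
4    370     food       18
add column stock_minus_reorder = t['stock'] - t['reorder']:
   stock category  reorder  stock_minus_reorder
1     63     food       26                   37
4    370     food       18                  352
Reading off the mean of column 'stock_minus_reorder', we get 194.5.

194.5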